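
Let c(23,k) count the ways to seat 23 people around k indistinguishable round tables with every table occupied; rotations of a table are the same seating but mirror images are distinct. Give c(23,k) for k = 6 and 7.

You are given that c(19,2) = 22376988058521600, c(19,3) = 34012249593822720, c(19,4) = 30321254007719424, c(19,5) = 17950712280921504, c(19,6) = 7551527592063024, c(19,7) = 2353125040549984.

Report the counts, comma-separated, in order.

r20: T_20,3=19×34012249593822720+22376988058521600=668609730341153280; T_20,4=19×30321254007719424+34012249593822720=610116075740491776; T_20,5=19×17950712280921504+30321254007719424=371384787345228000; T_20,6=19×7551527592063024+17950712280921504=161429736530118960; T_20,7=19×2353125040549984+7551527592063024=52260903362512720
r21: T_21,4=20×610116075740491776+668609730341153280=12870931245150988800; T_21,5=20×371384787345228000+610116075740491776=8037811822645051776; T_21,6=20×161429736530118960+371384787345228000=3599979517947607200; T_21,7=20×52260903362512720+161429736530118960=1206647803780373360
r22: T_22,5=21×8037811822645051776+12870931245150988800=181664979520697076096; T_22,6=21×3599979517947607200+8037811822645051776=83637381699544802976; T_22,7=21×1206647803780373360+3599979517947607200=28939583397335447760
r23: T_23,6=22×83637381699544802976+181664979520697076096=2021687376910682741568; T_23,7=22×28939583397335447760+83637381699544802976=720308216440924653696
Read c(23,6) = 2021687376910682741568, c(23,7) = 720308216440924653696.

2021687376910682741568, 720308216440924653696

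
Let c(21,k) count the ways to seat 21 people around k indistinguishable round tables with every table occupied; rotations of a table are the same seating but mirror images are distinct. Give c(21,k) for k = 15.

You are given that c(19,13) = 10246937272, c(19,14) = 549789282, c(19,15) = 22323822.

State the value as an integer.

40171771630

i=20: T(20,14)=10246937272+19·549789282=20692933630 | T(20,15)=549789282+19·22323822=973941900
i=21: T(21,15)=20692933630+20·973941900=40171771630
Read c(21,15) = 40171771630.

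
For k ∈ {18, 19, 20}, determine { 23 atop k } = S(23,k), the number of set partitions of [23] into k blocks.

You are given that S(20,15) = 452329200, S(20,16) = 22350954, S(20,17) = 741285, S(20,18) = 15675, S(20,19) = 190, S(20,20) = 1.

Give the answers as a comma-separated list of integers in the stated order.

row 21: T[21][16]=16·22350954+452329200=809944464  T[21][17]=17·741285+22350954=34952799  T[21][18]=18·15675+741285=1023435  T[21][19]=19·190+15675=19285  T[21][20]=20·1+190=210
row 22: T[22][17]=17·34952799+809944464=1404142047  T[22][18]=18·1023435+34952799=53374629  T[22][19]=19·19285+1023435=1389850  T[22][20]=20·210+19285=23485
row 23: T[23][18]=18·53374629+1404142047=2364885369  T[23][19]=19·1389850+53374629=79781779  T[23][20]=20·23485+1389850=1859550
Read S(23,18) = 2364885369, S(23,19) = 79781779, S(23,20) = 1859550.

2364885369, 79781779, 1859550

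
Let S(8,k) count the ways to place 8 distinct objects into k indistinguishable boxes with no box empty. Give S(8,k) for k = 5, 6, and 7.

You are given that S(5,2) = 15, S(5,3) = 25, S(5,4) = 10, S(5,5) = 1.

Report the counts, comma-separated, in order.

1050, 266, 28

r6: T_6,3=3×25+15=90; T_6,4=4×10+25=65; T_6,5=5×1+10=15; T_6,6=6×0+1=1
r7: T_7,4=4×65+90=350; T_7,5=5×15+65=140; T_7,6=6×1+15=21; T_7,7=7×0+1=1
r8: T_8,5=5×140+350=1050; T_8,6=6×21+140=266; T_8,7=7×1+21=28
Read S(8,5) = 1050, S(8,6) = 266, S(8,7) = 28.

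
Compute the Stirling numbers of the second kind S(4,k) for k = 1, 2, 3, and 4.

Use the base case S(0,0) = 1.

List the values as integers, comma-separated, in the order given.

row 1: T[1][1]=1·0+1=1
row 2: T[2][1]=1·1+0=1  T[2][2]=2·0+1=1
row 3: T[3][1]=1·1+0=1  T[3][2]=2·1+1=3  T[3][3]=3·0+1=1
row 4: T[4][1]=1·1+0=1  T[4][2]=2·3+1=7  T[4][3]=3·1+3=6  T[4][4]=4·0+1=1
Read S(4,1) = 1, S(4,2) = 7, S(4,3) = 6, S(4,4) = 1.

1, 7, 6, 1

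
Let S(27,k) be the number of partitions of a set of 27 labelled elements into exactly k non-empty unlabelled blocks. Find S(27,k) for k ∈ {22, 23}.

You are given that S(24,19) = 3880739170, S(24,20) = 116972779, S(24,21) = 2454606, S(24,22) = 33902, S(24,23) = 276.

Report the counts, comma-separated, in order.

15015551265, 333832005

row 25: T[25][20]=20·116972779+3880739170=6220194750  T[25][21]=21·2454606+116972779=168519505  T[25][22]=22·33902+2454606=3200450  T[25][23]=23·276+33902=40250
row 26: T[26][21]=21·168519505+6220194750=9759104355  T[26][22]=22·3200450+168519505=238929405  T[26][23]=23·40250+3200450=4126200
row 27: T[27][22]=22·238929405+9759104355=15015551265  T[27][23]=23·4126200+238929405=333832005
Read S(27,22) = 15015551265, S(27,23) = 333832005.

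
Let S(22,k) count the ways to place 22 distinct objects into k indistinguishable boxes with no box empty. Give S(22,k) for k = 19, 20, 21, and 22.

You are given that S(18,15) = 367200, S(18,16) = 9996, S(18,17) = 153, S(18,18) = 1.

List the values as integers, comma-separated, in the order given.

1389850, 23485, 231, 1

[19] T[19,16]:16*9996+367200=527136 · T[19,17]:17*153+9996=12597 · T[19,18]:18*1+153=171 · T[19,19]:19*0+1=1
[20] T[20,17]:17*12597+527136=741285 · T[20,18]:18*171+12597=15675 · T[20,19]:19*1+171=190 · T[20,20]:20*0+1=1
[21] T[21,18]:18*15675+741285=1023435 · T[21,19]:19*190+15675=19285 · T[21,20]:20*1+190=210 · T[21,21]:21*0+1=1
[22] T[22,19]:19*19285+1023435=1389850 · T[22,20]:20*210+19285=23485 · T[22,21]:21*1+210=231 · T[22,22]:22*0+1=1
Read S(22,19) = 1389850, S(22,20) = 23485, S(22,21) = 231, S(22,22) = 1.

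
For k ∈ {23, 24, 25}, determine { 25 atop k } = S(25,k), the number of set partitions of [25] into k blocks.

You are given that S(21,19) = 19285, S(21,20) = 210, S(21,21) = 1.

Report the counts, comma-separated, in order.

@22  (22,20):210·20+19285→23485, (22,21):1·21+210→231, (22,22):0·22+1→1
@23  (23,21):231·21+23485→28336, (23,22):1·22+231→253, (23,23):0·23+1→1
@24  (24,22):253·22+28336→33902, (24,23):1·23+253→276, (24,24):0·24+1→1
@25  (25,23):276·23+33902→40250, (25,24):1·24+276→300, (25,25):0·25+1→1
Read S(25,23) = 40250, S(25,24) = 300, S(25,25) = 1.

40250, 300, 1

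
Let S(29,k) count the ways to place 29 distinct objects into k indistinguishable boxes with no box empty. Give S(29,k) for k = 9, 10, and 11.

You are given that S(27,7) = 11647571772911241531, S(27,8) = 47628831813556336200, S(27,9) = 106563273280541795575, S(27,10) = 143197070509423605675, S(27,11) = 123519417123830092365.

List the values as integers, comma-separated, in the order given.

9452962848327254398506, 16392038075086211019625, 18059551225961878690915

[28] T[28,8]:8*47628831813556336200+11647571772911241531=392678226281361931131 · T[28,9]:9*106563273280541795575+47628831813556336200=1006698291338432496375 · T[28,10]:10*143197070509423605675+106563273280541795575=1538533978374777852325 · T[28,11]:11*123519417123830092365+143197070509423605675=1501910658871554621690
[29] T[29,9]:9*1006698291338432496375+392678226281361931131=9452962848327254398506 · T[29,10]:10*1538533978374777852325+1006698291338432496375=16392038075086211019625 · T[29,11]:11*1501910658871554621690+1538533978374777852325=18059551225961878690915
Read S(29,9) = 9452962848327254398506, S(29,10) = 16392038075086211019625, S(29,11) = 18059551225961878690915.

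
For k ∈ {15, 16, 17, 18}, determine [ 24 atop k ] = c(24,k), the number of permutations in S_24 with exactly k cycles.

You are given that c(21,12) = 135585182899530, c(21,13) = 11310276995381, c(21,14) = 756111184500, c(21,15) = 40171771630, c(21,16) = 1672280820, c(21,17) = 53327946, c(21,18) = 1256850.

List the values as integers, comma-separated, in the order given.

@22  (22,13):11310276995381·21+135585182899530→373100999802531, (22,14):756111184500·21+11310276995381→27188611869881, (22,15):40171771630·21+756111184500→1599718388730, (22,16):1672280820·21+40171771630→75289668850, (22,17):53327946·21+1672280820→2792167686, (22,18):1256850·21+53327946→79721796
@23  (23,14):27188611869881·22+373100999802531→971250460939913, (23,15):1599718388730·22+27188611869881→62382416421941, (23,16):75289668850·22+1599718388730→3256091103430, (23,17):2792167686·22+75289668850→136717357942, (23,18):79721796·22+2792167686→4546047198
@24  (24,15):62382416421941·23+971250460939913→2406046038644556, (24,16):3256091103430·23+62382416421941→137272511800831, (24,17):136717357942·23+3256091103430→6400590336096, (24,18):4546047198·23+136717357942→241276443496
Read c(24,15) = 2406046038644556, c(24,16) = 137272511800831, c(24,17) = 6400590336096, c(24,18) = 241276443496.

2406046038644556, 137272511800831, 6400590336096, 241276443496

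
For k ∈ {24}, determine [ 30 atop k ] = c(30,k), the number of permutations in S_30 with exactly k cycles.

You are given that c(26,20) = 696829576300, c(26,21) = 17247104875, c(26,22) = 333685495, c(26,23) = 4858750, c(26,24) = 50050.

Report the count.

4539323721075

row 27: T[27][21]=26·17247104875+696829576300=1145254303050  T[27][22]=26·333685495+17247104875=25922927745  T[27][23]=26·4858750+333685495=460012995  T[27][24]=26·50050+4858750=6160050
row 28: T[28][22]=27·25922927745+1145254303050=1845173352165  T[28][23]=27·460012995+25922927745=38343278610  T[28][24]=27·6160050+460012995=626334345
row 29: T[29][23]=28·38343278610+1845173352165=2918785153245  T[29][24]=28·626334345+38343278610=55880640270
row 30: T[30][24]=29·55880640270+2918785153245=4539323721075
Read c(30,24) = 4539323721075.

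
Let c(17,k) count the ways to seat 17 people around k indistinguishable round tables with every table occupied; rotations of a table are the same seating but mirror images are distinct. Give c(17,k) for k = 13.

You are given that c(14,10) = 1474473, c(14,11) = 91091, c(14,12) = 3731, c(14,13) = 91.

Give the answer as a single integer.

@15  (15,11):91091·14+1474473→2749747, (15,12):3731·14+91091→143325, (15,13):91·14+3731→5005
@16  (16,12):143325·15+2749747→4899622, (16,13):5005·15+143325→218400
@17  (17,13):218400·16+4899622→8394022
Read c(17,13) = 8394022.

8394022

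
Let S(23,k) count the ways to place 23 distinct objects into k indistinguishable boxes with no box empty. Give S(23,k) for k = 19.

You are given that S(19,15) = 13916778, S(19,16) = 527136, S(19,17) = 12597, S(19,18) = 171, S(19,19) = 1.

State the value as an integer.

79781779

[20] T[20,16]:16*527136+13916778=22350954 · T[20,17]:17*12597+527136=741285 · T[20,18]:18*171+12597=15675 · T[20,19]:19*1+171=190
[21] T[21,17]:17*741285+22350954=34952799 · T[21,18]:18*15675+741285=1023435 · T[21,19]:19*190+15675=19285
[22] T[22,18]:18*1023435+34952799=53374629 · T[22,19]:19*19285+1023435=1389850
[23] T[23,19]:19*1389850+53374629=79781779
Read S(23,19) = 79781779.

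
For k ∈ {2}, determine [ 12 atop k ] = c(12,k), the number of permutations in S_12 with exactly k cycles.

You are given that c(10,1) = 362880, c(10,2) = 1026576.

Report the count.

120543840

r11: T_11,1=10×362880+0=3628800; T_11,2=10×1026576+362880=10628640
r12: T_12,2=11×10628640+3628800=120543840
Read c(12,2) = 120543840.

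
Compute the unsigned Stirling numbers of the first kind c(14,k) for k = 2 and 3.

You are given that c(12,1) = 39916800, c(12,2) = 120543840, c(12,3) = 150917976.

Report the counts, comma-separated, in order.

19802759040, 26596717056

r13: T_13,1=12×39916800+0=479001600; T_13,2=12×120543840+39916800=1486442880; T_13,3=12×150917976+120543840=1931559552
r14: T_14,2=13×1486442880+479001600=19802759040; T_14,3=13×1931559552+1486442880=26596717056
Read c(14,2) = 19802759040, c(14,3) = 26596717056.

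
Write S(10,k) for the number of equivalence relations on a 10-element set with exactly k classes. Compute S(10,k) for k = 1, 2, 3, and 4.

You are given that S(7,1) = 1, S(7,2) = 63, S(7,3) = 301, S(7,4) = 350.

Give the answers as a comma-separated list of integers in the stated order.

1, 511, 9330, 34105

r8: T_8,1=1×1+0=1; T_8,2=2×63+1=127; T_8,3=3×301+63=966; T_8,4=4×350+301=1701
r9: T_9,1=1×1+0=1; T_9,2=2×127+1=255; T_9,3=3×966+127=3025; T_9,4=4×1701+966=7770
r10: T_10,1=1×1+0=1; T_10,2=2×255+1=511; T_10,3=3×3025+255=9330; T_10,4=4×7770+3025=34105
Read S(10,1) = 1, S(10,2) = 511, S(10,3) = 9330, S(10,4) = 34105.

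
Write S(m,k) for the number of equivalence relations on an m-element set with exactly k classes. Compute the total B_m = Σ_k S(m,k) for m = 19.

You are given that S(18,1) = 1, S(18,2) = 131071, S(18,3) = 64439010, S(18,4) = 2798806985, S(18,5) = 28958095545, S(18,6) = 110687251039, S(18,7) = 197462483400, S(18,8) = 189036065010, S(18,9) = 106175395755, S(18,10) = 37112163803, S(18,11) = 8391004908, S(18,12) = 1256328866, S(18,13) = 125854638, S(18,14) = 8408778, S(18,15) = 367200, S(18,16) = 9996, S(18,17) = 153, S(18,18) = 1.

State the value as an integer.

row 19: T[19][1]=1·1+0=1  T[19][2]=2·131071+1=262143  T[19][3]=3·64439010+131071=193448101  T[19][4]=4·2798806985+64439010=11259666950  T[19][5]=5·28958095545+2798806985=147589284710  T[19][6]=6·110687251039+28958095545=693081601779  T[19][7]=7·197462483400+110687251039=1492924634839  T[19][8]=8·189036065010+197462483400=1709751003480  T[19][9]=9·106175395755+189036065010=1144614626805  T[19][10]=10·37112163803+106175395755=477297033785  T[19][11]=11·8391004908+37112163803=129413217791  T[19][12]=12·1256328866+8391004908=23466951300  T[19][13]=13·125854638+1256328866=2892439160  T[19][14]=14·8408778+125854638=243577530  T[19][15]=15·367200+8408778=13916778  T[19][16]=16·9996+367200=527136  T[19][17]=17·153+9996=12597  T[19][18]=18·1+153=171  T[19][19]=19·0+1=1
B_19 = ΣS(19,k) = 1+262143+193448101+11259666950+147589284710+693081601779+1492924634839+1709751003480+1144614626805+477297033785+129413217791+23466951300+2892439160+243577530+13916778+527136+12597+171+1 = 5832742205057

5832742205057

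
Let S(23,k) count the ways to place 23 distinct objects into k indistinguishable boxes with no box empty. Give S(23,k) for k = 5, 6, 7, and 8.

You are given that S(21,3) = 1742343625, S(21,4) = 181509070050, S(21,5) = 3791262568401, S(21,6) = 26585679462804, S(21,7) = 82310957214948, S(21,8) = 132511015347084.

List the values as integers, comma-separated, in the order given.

96416888184100, 998969857983405, 4382641999117305, 9741955019900400

[22] T[22,4]:4*181509070050+1742343625=727778623825 · T[22,5]:5*3791262568401+181509070050=19137821912055 · T[22,6]:6*26585679462804+3791262568401=163305339345225 · T[22,7]:7*82310957214948+26585679462804=602762379967440 · T[22,8]:8*132511015347084+82310957214948=1142399079991620
[23] T[23,5]:5*19137821912055+727778623825=96416888184100 · T[23,6]:6*163305339345225+19137821912055=998969857983405 · T[23,7]:7*602762379967440+163305339345225=4382641999117305 · T[23,8]:8*1142399079991620+602762379967440=9741955019900400
Read S(23,5) = 96416888184100, S(23,6) = 998969857983405, S(23,7) = 4382641999117305, S(23,8) = 9741955019900400.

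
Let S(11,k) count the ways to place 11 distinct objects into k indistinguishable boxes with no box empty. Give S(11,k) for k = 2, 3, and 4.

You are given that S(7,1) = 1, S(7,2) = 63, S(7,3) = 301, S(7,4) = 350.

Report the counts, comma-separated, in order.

row 8: T[8][1]=1·1+0=1  T[8][2]=2·63+1=127  T[8][3]=3·301+63=966  T[8][4]=4·350+301=1701
row 9: T[9][1]=1·1+0=1  T[9][2]=2·127+1=255  T[9][3]=3·966+127=3025  T[9][4]=4·1701+966=7770
row 10: T[10][1]=1·1+0=1  T[10][2]=2·255+1=511  T[10][3]=3·3025+255=9330  T[10][4]=4·7770+3025=34105
row 11: T[11][2]=2·511+1=1023  T[11][3]=3·9330+511=28501  T[11][4]=4·34105+9330=145750
Read S(11,2) = 1023, S(11,3) = 28501, S(11,4) = 145750.

1023, 28501, 145750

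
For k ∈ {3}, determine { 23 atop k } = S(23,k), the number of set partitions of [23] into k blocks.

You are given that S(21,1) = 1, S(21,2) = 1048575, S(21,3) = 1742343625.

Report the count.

15686335501

[22] T[22,2]:2*1048575+1=2097151 · T[22,3]:3*1742343625+1048575=5228079450
[23] T[23,3]:3*5228079450+2097151=15686335501
Read S(23,3) = 15686335501.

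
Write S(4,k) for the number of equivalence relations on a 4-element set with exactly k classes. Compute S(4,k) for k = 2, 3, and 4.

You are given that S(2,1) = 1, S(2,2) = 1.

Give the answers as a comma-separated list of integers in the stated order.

7, 6, 1

row 3: T[3][1]=1·1+0=1  T[3][2]=2·1+1=3  T[3][3]=3·0+1=1
row 4: T[4][2]=2·3+1=7  T[4][3]=3·1+3=6  T[4][4]=4·0+1=1
Read S(4,2) = 7, S(4,3) = 6, S(4,4) = 1.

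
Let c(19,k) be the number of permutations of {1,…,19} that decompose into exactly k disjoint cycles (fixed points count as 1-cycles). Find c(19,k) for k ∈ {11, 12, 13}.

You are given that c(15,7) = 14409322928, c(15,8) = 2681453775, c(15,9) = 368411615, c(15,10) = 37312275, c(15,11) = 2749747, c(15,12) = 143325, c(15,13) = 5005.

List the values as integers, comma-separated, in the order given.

i=16: T(16,8)=14409322928+15·2681453775=54631129553 | T(16,9)=2681453775+15·368411615=8207628000 | T(16,10)=368411615+15·37312275=928095740 | T(16,11)=37312275+15·2749747=78558480 | T(16,12)=2749747+15·143325=4899622 | T(16,13)=143325+15·5005=218400
i=17: T(17,9)=54631129553+16·8207628000=185953177553 | T(17,10)=8207628000+16·928095740=23057159840 | T(17,11)=928095740+16·78558480=2185031420 | T(17,12)=78558480+16·4899622=156952432 | T(17,13)=4899622+16·218400=8394022
i=18: T(18,10)=185953177553+17·23057159840=577924894833 | T(18,11)=23057159840+17·2185031420=60202693980 | T(18,12)=2185031420+17·156952432=4853222764 | T(18,13)=156952432+17·8394022=299650806
i=19: T(19,11)=577924894833+18·60202693980=1661573386473 | T(19,12)=60202693980+18·4853222764=147560703732 | T(19,13)=4853222764+18·299650806=10246937272
Read c(19,11) = 1661573386473, c(19,12) = 147560703732, c(19,13) = 10246937272.

1661573386473, 147560703732, 10246937272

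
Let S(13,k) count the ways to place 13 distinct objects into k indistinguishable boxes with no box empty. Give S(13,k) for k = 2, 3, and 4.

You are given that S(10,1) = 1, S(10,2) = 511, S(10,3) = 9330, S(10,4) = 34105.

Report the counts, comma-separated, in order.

[11] T[11,1]:1*1+0=1 · T[11,2]:2*511+1=1023 · T[11,3]:3*9330+511=28501 · T[11,4]:4*34105+9330=145750
[12] T[12,1]:1*1+0=1 · T[12,2]:2*1023+1=2047 · T[12,3]:3*28501+1023=86526 · T[12,4]:4*145750+28501=611501
[13] T[13,2]:2*2047+1=4095 · T[13,3]:3*86526+2047=261625 · T[13,4]:4*611501+86526=2532530
Read S(13,2) = 4095, S(13,3) = 261625, S(13,4) = 2532530.

4095, 261625, 2532530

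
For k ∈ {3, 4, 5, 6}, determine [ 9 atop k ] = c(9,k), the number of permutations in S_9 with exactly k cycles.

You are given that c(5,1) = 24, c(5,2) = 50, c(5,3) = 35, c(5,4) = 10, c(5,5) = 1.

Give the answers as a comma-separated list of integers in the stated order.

r6: T_6,1=5×24+0=120; T_6,2=5×50+24=274; T_6,3=5×35+50=225; T_6,4=5×10+35=85; T_6,5=5×1+10=15; T_6,6=5×0+1=1
r7: T_7,1=6×120+0=720; T_7,2=6×274+120=1764; T_7,3=6×225+274=1624; T_7,4=6×85+225=735; T_7,5=6×15+85=175; T_7,6=6×1+15=21
r8: T_8,2=7×1764+720=13068; T_8,3=7×1624+1764=13132; T_8,4=7×735+1624=6769; T_8,5=7×175+735=1960; T_8,6=7×21+175=322
r9: T_9,3=8×13132+13068=118124; T_9,4=8×6769+13132=67284; T_9,5=8×1960+6769=22449; T_9,6=8×322+1960=4536
Read c(9,3) = 118124, c(9,4) = 67284, c(9,5) = 22449, c(9,6) = 4536.

118124, 67284, 22449, 4536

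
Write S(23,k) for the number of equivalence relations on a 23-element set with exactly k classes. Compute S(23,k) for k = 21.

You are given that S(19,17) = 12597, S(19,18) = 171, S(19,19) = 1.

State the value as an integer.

28336

@20  (20,18):171·18+12597→15675, (20,19):1·19+171→190, (20,20):0·20+1→1
@21  (21,19):190·19+15675→19285, (21,20):1·20+190→210, (21,21):0·21+1→1
@22  (22,20):210·20+19285→23485, (22,21):1·21+210→231
@23  (23,21):231·21+23485→28336
Read S(23,21) = 28336.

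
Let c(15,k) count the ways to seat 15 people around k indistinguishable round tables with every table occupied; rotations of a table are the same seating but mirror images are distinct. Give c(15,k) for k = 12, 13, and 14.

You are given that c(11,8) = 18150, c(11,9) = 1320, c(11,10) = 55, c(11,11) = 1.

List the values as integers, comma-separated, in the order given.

@12  (12,9):1320·11+18150→32670, (12,10):55·11+1320→1925, (12,11):1·11+55→66, (12,12):0·11+1→1
@13  (13,10):1925·12+32670→55770, (13,11):66·12+1925→2717, (13,12):1·12+66→78, (13,13):0·12+1→1
@14  (14,11):2717·13+55770→91091, (14,12):78·13+2717→3731, (14,13):1·13+78→91, (14,14):0·13+1→1
@15  (15,12):3731·14+91091→143325, (15,13):91·14+3731→5005, (15,14):1·14+91→105
Read c(15,12) = 143325, c(15,13) = 5005, c(15,14) = 105.

143325, 5005, 105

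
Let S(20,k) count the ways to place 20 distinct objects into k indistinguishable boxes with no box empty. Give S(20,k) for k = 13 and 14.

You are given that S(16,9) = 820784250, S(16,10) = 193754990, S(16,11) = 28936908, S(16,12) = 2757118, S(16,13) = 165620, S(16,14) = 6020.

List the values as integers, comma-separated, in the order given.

61068660380, 6302524580

i=17: T(17,10)=820784250+10·193754990=2758334150 | T(17,11)=193754990+11·28936908=512060978 | T(17,12)=28936908+12·2757118=62022324 | T(17,13)=2757118+13·165620=4910178 | T(17,14)=165620+14·6020=249900
i=18: T(18,11)=2758334150+11·512060978=8391004908 | T(18,12)=512060978+12·62022324=1256328866 | T(18,13)=62022324+13·4910178=125854638 | T(18,14)=4910178+14·249900=8408778
i=19: T(19,12)=8391004908+12·1256328866=23466951300 | T(19,13)=1256328866+13·125854638=2892439160 | T(19,14)=125854638+14·8408778=243577530
i=20: T(20,13)=23466951300+13·2892439160=61068660380 | T(20,14)=2892439160+14·243577530=6302524580
Read S(20,13) = 61068660380, S(20,14) = 6302524580.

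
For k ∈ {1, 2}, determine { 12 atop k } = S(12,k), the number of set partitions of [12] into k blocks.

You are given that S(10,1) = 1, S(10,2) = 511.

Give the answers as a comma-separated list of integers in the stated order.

row 11: T[11][1]=1·1+0=1  T[11][2]=2·511+1=1023
row 12: T[12][1]=1·1+0=1  T[12][2]=2·1023+1=2047
Read S(12,1) = 1, S(12,2) = 2047.

1, 2047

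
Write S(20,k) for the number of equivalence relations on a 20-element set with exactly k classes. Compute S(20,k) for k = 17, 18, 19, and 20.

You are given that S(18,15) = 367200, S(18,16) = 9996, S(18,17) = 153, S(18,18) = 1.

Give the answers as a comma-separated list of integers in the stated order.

741285, 15675, 190, 1

row 19: T[19][16]=16·9996+367200=527136  T[19][17]=17·153+9996=12597  T[19][18]=18·1+153=171  T[19][19]=19·0+1=1
row 20: T[20][17]=17·12597+527136=741285  T[20][18]=18·171+12597=15675  T[20][19]=19·1+171=190  T[20][20]=20·0+1=1
Read S(20,17) = 741285, S(20,18) = 15675, S(20,19) = 190, S(20,20) = 1.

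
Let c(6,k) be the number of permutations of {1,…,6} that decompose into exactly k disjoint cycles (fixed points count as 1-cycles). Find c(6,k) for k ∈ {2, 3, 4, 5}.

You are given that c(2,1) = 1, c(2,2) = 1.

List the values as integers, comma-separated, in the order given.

r3: T_3,1=2×1+0=2; T_3,2=2×1+1=3; T_3,3=2×0+1=1
r4: T_4,1=3×2+0=6; T_4,2=3×3+2=11; T_4,3=3×1+3=6; T_4,4=3×0+1=1
r5: T_5,1=4×6+0=24; T_5,2=4×11+6=50; T_5,3=4×6+11=35; T_5,4=4×1+6=10; T_5,5=4×0+1=1
r6: T_6,2=5×50+24=274; T_6,3=5×35+50=225; T_6,4=5×10+35=85; T_6,5=5×1+10=15
Read c(6,2) = 274, c(6,3) = 225, c(6,4) = 85, c(6,5) = 15.

274, 225, 85, 15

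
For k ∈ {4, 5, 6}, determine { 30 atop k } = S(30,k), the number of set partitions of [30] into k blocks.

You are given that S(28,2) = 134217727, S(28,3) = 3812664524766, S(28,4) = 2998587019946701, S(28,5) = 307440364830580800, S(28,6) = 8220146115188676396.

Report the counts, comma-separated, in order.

48004081105038305, 7713000216608565075, 299310102746948685757

r29: T_29,3=3×3812664524766+134217727=11438127792025; T_29,4=4×2998587019946701+3812664524766=11998160744311570; T_29,5=5×307440364830580800+2998587019946701=1540200411172850701; T_29,6=6×8220146115188676396+307440364830580800=49628317055962639176
r30: T_30,4=4×11998160744311570+11438127792025=48004081105038305; T_30,5=5×1540200411172850701+11998160744311570=7713000216608565075; T_30,6=6×49628317055962639176+1540200411172850701=299310102746948685757
Read S(30,4) = 48004081105038305, S(30,5) = 7713000216608565075, S(30,6) = 299310102746948685757.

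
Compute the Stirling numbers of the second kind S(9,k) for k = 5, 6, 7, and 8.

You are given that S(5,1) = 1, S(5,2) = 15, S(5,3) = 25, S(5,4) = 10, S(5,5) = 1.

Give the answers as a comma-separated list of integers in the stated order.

row 6: T[6][2]=2·15+1=31  T[6][3]=3·25+15=90  T[6][4]=4·10+25=65  T[6][5]=5·1+10=15  T[6][6]=6·0+1=1
row 7: T[7][3]=3·90+31=301  T[7][4]=4·65+90=350  T[7][5]=5·15+65=140  T[7][6]=6·1+15=21  T[7][7]=7·0+1=1
row 8: T[8][4]=4·350+301=1701  T[8][5]=5·140+350=1050  T[8][6]=6·21+140=266  T[8][7]=7·1+21=28  T[8][8]=8·0+1=1
row 9: T[9][5]=5·1050+1701=6951  T[9][6]=6·266+1050=2646  T[9][7]=7·28+266=462  T[9][8]=8·1+28=36
Read S(9,5) = 6951, S(9,6) = 2646, S(9,7) = 462, S(9,8) = 36.

6951, 2646, 462, 36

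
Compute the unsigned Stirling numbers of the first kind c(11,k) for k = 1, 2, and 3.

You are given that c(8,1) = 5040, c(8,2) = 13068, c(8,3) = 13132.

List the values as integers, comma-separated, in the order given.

i=9: T(9,1)=0+8·5040=40320 | T(9,2)=5040+8·13068=109584 | T(9,3)=13068+8·13132=118124
i=10: T(10,1)=0+9·40320=362880 | T(10,2)=40320+9·109584=1026576 | T(10,3)=109584+9·118124=1172700
i=11: T(11,1)=0+10·362880=3628800 | T(11,2)=362880+10·1026576=10628640 | T(11,3)=1026576+10·1172700=12753576
Read c(11,1) = 3628800, c(11,2) = 10628640, c(11,3) = 12753576.

3628800, 10628640, 12753576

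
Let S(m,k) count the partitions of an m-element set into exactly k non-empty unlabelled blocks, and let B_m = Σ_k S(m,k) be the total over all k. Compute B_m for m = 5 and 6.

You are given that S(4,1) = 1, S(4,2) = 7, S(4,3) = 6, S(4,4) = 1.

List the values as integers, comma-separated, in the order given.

@5  (5,1):1·1+0→1, (5,2):7·2+1→15, (5,3):6·3+7→25, (5,4):1·4+6→10, (5,5):0·5+1→1
@6  (6,1):1·1+0→1, (6,2):15·2+1→31, (6,3):25·3+15→90, (6,4):10·4+25→65, (6,5):1·5+10→15, (6,6):0·6+1→1
B_5 = ΣS(5,k) = 1+15+25+10+1 = 52
B_6 = ΣS(6,k) = 1+31+90+65+15+1 = 203

52, 203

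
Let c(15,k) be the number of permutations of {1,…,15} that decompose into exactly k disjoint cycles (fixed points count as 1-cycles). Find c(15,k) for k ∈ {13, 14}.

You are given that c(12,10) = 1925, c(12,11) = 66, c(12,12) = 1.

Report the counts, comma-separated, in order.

row 13: T[13][11]=12·66+1925=2717  T[13][12]=12·1+66=78  T[13][13]=12·0+1=1
row 14: T[14][12]=13·78+2717=3731  T[14][13]=13·1+78=91  T[14][14]=13·0+1=1
row 15: T[15][13]=14·91+3731=5005  T[15][14]=14·1+91=105
Read c(15,13) = 5005, c(15,14) = 105.

5005, 105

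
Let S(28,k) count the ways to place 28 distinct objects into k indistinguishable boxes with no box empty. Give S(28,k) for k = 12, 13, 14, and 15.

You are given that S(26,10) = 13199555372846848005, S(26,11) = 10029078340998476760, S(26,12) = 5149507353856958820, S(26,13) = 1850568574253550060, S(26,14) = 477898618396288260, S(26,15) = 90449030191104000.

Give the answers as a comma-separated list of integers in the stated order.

985397416171213883565, 451512851236272407400, 148782988064375309400, 36060660300744309600

r27: T_27,11=11×10029078340998476760+13199555372846848005=123519417123830092365; T_27,12=12×5149507353856958820+10029078340998476760=71823166587281982600; T_27,13=13×1850568574253550060+5149507353856958820=29206898819153109600; T_27,14=14×477898618396288260+1850568574253550060=8541149231801585700; T_27,15=15×90449030191104000+477898618396288260=1834634071262848260
r28: T_28,12=12×71823166587281982600+123519417123830092365=985397416171213883565; T_28,13=13×29206898819153109600+71823166587281982600=451512851236272407400; T_28,14=14×8541149231801585700+29206898819153109600=148782988064375309400; T_28,15=15×1834634071262848260+8541149231801585700=36060660300744309600
Read S(28,12) = 985397416171213883565, S(28,13) = 451512851236272407400, S(28,14) = 148782988064375309400, S(28,15) = 36060660300744309600.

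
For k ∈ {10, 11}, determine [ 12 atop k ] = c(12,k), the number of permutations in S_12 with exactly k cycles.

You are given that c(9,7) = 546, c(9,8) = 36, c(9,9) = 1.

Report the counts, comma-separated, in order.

row 10: T[10][8]=9·36+546=870  T[10][9]=9·1+36=45  T[10][10]=9·0+1=1
row 11: T[11][9]=10·45+870=1320  T[11][10]=10·1+45=55  T[11][11]=10·0+1=1
row 12: T[12][10]=11·55+1320=1925  T[12][11]=11·1+55=66
Read c(12,10) = 1925, c(12,11) = 66.

1925, 66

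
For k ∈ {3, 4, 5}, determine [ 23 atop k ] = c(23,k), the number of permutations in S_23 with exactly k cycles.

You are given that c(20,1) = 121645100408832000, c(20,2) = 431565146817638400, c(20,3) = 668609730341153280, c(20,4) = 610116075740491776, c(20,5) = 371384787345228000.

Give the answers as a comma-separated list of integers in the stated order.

6756146673770930688000, 6548684852703068697600, 4280722865357147142912

[21] T[21,1]:20*121645100408832000+0=2432902008176640000 · T[21,2]:20*431565146817638400+121645100408832000=8752948036761600000 · T[21,3]:20*668609730341153280+431565146817638400=13803759753640704000 · T[21,4]:20*610116075740491776+668609730341153280=12870931245150988800 · T[21,5]:20*371384787345228000+610116075740491776=8037811822645051776
[22] T[22,2]:21*8752948036761600000+2432902008176640000=186244810780170240000 · T[22,3]:21*13803759753640704000+8752948036761600000=298631902863216384000 · T[22,4]:21*12870931245150988800+13803759753640704000=284093315901811468800 · T[22,5]:21*8037811822645051776+12870931245150988800=181664979520697076096
[23] T[23,3]:22*298631902863216384000+186244810780170240000=6756146673770930688000 · T[23,4]:22*284093315901811468800+298631902863216384000=6548684852703068697600 · T[23,5]:22*181664979520697076096+284093315901811468800=4280722865357147142912
Read c(23,3) = 6756146673770930688000, c(23,4) = 6548684852703068697600, c(23,5) = 4280722865357147142912.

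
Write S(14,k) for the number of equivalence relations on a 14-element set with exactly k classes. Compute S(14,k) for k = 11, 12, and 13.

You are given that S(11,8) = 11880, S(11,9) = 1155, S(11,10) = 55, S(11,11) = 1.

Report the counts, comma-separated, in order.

66066, 3367, 91

r12: T_12,9=9×1155+11880=22275; T_12,10=10×55+1155=1705; T_12,11=11×1+55=66; T_12,12=12×0+1=1
r13: T_13,10=10×1705+22275=39325; T_13,11=11×66+1705=2431; T_13,12=12×1+66=78; T_13,13=13×0+1=1
r14: T_14,11=11×2431+39325=66066; T_14,12=12×78+2431=3367; T_14,13=13×1+78=91
Read S(14,11) = 66066, S(14,12) = 3367, S(14,13) = 91.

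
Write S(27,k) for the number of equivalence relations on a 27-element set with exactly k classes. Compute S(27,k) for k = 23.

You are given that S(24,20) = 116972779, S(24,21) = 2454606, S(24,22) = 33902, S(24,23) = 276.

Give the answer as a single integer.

333832005

@25  (25,21):2454606·21+116972779→168519505, (25,22):33902·22+2454606→3200450, (25,23):276·23+33902→40250
@26  (26,22):3200450·22+168519505→238929405, (26,23):40250·23+3200450→4126200
@27  (27,23):4126200·23+238929405→333832005
Read S(27,23) = 333832005.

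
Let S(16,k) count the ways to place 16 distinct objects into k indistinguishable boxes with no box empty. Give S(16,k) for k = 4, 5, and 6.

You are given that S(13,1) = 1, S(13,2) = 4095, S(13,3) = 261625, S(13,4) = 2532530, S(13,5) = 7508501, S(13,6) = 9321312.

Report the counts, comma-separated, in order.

171798901, 1096190550, 2734926558

@14  (14,2):4095·2+1→8191, (14,3):261625·3+4095→788970, (14,4):2532530·4+261625→10391745, (14,5):7508501·5+2532530→40075035, (14,6):9321312·6+7508501→63436373
@15  (15,3):788970·3+8191→2375101, (15,4):10391745·4+788970→42355950, (15,5):40075035·5+10391745→210766920, (15,6):63436373·6+40075035→420693273
@16  (16,4):42355950·4+2375101→171798901, (16,5):210766920·5+42355950→1096190550, (16,6):420693273·6+210766920→2734926558
Read S(16,4) = 171798901, S(16,5) = 1096190550, S(16,6) = 2734926558.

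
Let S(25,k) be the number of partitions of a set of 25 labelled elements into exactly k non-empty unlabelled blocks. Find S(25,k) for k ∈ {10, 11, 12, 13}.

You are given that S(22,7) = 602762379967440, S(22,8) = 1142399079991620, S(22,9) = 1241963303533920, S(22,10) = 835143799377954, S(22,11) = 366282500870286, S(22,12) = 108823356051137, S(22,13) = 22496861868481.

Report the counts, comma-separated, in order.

i=23: T(23,8)=602762379967440+8·1142399079991620=9741955019900400 | T(23,9)=1142399079991620+9·1241963303533920=12320068811796900 | T(23,10)=1241963303533920+10·835143799377954=9593401297313460 | T(23,11)=835143799377954+11·366282500870286=4864251308951100 | T(23,12)=366282500870286+12·108823356051137=1672162773483930 | T(23,13)=108823356051137+13·22496861868481=401282560341390
i=24: T(24,9)=9741955019900400+9·12320068811796900=120622574326072500 | T(24,10)=12320068811796900+10·9593401297313460=108254081784931500 | T(24,11)=9593401297313460+11·4864251308951100=63100165695775560 | T(24,12)=4864251308951100+12·1672162773483930=24930204590758260 | T(24,13)=1672162773483930+13·401282560341390=6888836057922000
i=25: T(25,10)=120622574326072500+10·108254081784931500=1203163392175387500 | T(25,11)=108254081784931500+11·63100165695775560=802355904438462660 | T(25,12)=63100165695775560+12·24930204590758260=362262620784874680 | T(25,13)=24930204590758260+13·6888836057922000=114485073343744260
Read S(25,10) = 1203163392175387500, S(25,11) = 802355904438462660, S(25,12) = 362262620784874680, S(25,13) = 114485073343744260.

1203163392175387500, 802355904438462660, 362262620784874680, 114485073343744260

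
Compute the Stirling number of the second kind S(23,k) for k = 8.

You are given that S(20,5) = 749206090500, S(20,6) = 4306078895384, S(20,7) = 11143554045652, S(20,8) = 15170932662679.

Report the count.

9741955019900400

@21  (21,6):4306078895384·6+749206090500→26585679462804, (21,7):11143554045652·7+4306078895384→82310957214948, (21,8):15170932662679·8+11143554045652→132511015347084
@22  (22,7):82310957214948·7+26585679462804→602762379967440, (22,8):132511015347084·8+82310957214948→1142399079991620
@23  (23,8):1142399079991620·8+602762379967440→9741955019900400
Read S(23,8) = 9741955019900400.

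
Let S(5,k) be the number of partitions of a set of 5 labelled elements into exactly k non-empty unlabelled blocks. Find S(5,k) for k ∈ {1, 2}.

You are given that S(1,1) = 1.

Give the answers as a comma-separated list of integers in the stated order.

1, 15

i=2: T(2,1)=0+1·1=1 | T(2,2)=1+2·0=1
i=3: T(3,1)=0+1·1=1 | T(3,2)=1+2·1=3
i=4: T(4,1)=0+1·1=1 | T(4,2)=1+2·3=7
i=5: T(5,1)=0+1·1=1 | T(5,2)=1+2·7=15
Read S(5,1) = 1, S(5,2) = 15.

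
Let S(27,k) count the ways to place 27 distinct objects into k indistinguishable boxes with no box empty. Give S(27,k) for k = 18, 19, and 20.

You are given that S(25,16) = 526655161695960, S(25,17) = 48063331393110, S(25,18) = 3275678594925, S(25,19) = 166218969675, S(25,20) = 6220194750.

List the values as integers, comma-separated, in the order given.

3270191625210510, 229268487458010, 12246296312250

@26  (26,17):48063331393110·17+526655161695960→1343731795378830, (26,18):3275678594925·18+48063331393110→107025546101760, (26,19):166218969675·19+3275678594925→6433839018750, (26,20):6220194750·20+166218969675→290622864675
@27  (27,18):107025546101760·18+1343731795378830→3270191625210510, (27,19):6433839018750·19+107025546101760→229268487458010, (27,20):290622864675·20+6433839018750→12246296312250
Read S(27,18) = 3270191625210510, S(27,19) = 229268487458010, S(27,20) = 12246296312250.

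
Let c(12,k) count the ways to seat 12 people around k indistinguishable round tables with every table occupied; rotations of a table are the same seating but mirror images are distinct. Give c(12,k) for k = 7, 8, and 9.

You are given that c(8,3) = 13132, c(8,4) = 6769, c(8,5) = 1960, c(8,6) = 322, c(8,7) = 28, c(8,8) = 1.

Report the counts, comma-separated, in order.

2637558, 357423, 32670

@9  (9,4):6769·8+13132→67284, (9,5):1960·8+6769→22449, (9,6):322·8+1960→4536, (9,7):28·8+322→546, (9,8):1·8+28→36, (9,9):0·8+1→1
@10  (10,5):22449·9+67284→269325, (10,6):4536·9+22449→63273, (10,7):546·9+4536→9450, (10,8):36·9+546→870, (10,9):1·9+36→45
@11  (11,6):63273·10+269325→902055, (11,7):9450·10+63273→157773, (11,8):870·10+9450→18150, (11,9):45·10+870→1320
@12  (12,7):157773·11+902055→2637558, (12,8):18150·11+157773→357423, (12,9):1320·11+18150→32670
Read c(12,7) = 2637558, c(12,8) = 357423, c(12,9) = 32670.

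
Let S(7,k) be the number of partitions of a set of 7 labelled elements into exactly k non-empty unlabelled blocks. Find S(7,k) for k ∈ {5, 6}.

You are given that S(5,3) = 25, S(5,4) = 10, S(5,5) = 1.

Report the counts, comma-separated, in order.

[6] T[6,4]:4*10+25=65 · T[6,5]:5*1+10=15 · T[6,6]:6*0+1=1
[7] T[7,5]:5*15+65=140 · T[7,6]:6*1+15=21
Read S(7,5) = 140, S(7,6) = 21.

140, 21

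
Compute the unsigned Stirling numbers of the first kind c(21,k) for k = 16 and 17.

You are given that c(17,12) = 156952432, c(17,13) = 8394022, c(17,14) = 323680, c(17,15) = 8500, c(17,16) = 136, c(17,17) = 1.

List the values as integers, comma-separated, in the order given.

@18  (18,13):8394022·17+156952432→299650806, (18,14):323680·17+8394022→13896582, (18,15):8500·17+323680→468180, (18,16):136·17+8500→10812, (18,17):1·17+136→153
@19  (19,14):13896582·18+299650806→549789282, (19,15):468180·18+13896582→22323822, (19,16):10812·18+468180→662796, (19,17):153·18+10812→13566
@20  (20,15):22323822·19+549789282→973941900, (20,16):662796·19+22323822→34916946, (20,17):13566·19+662796→920550
@21  (21,16):34916946·20+973941900→1672280820, (21,17):920550·20+34916946→53327946
Read c(21,16) = 1672280820, c(21,17) = 53327946.

1672280820, 53327946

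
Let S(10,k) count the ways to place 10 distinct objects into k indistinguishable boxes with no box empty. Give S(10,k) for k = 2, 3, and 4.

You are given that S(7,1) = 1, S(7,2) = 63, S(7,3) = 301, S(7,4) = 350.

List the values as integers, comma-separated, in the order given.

511, 9330, 34105

r8: T_8,1=1×1+0=1; T_8,2=2×63+1=127; T_8,3=3×301+63=966; T_8,4=4×350+301=1701
r9: T_9,1=1×1+0=1; T_9,2=2×127+1=255; T_9,3=3×966+127=3025; T_9,4=4×1701+966=7770
r10: T_10,2=2×255+1=511; T_10,3=3×3025+255=9330; T_10,4=4×7770+3025=34105
Read S(10,2) = 511, S(10,3) = 9330, S(10,4) = 34105.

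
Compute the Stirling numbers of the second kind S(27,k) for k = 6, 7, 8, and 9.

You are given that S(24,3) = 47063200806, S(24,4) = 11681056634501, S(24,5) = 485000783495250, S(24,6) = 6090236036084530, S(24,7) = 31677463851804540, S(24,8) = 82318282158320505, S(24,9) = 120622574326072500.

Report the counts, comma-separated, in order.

i=25: T(25,4)=47063200806+4·11681056634501=46771289738810 | T(25,5)=11681056634501+5·485000783495250=2436684974110751 | T(25,6)=485000783495250+6·6090236036084530=37026417000002430 | T(25,7)=6090236036084530+7·31677463851804540=227832482998716310 | T(25,8)=31677463851804540+8·82318282158320505=690223721118368580 | T(25,9)=82318282158320505+9·120622574326072500=1167921451092973005
i=26: T(26,5)=46771289738810+5·2436684974110751=12230196160292565 | T(26,6)=2436684974110751+6·37026417000002430=224595186974125331 | T(26,7)=37026417000002430+7·227832482998716310=1631853797991016600 | T(26,8)=227832482998716310+8·690223721118368580=5749622251945664950 | T(26,9)=690223721118368580+9·1167921451092973005=11201516780955125625
i=27: T(27,6)=12230196160292565+6·224595186974125331=1359801318005044551 | T(27,7)=224595186974125331+7·1631853797991016600=11647571772911241531 | T(27,8)=1631853797991016600+8·5749622251945664950=47628831813556336200 | T(27,9)=5749622251945664950+9·11201516780955125625=106563273280541795575
Read S(27,6) = 1359801318005044551, S(27,7) = 11647571772911241531, S(27,8) = 47628831813556336200, S(27,9) = 106563273280541795575.

1359801318005044551, 11647571772911241531, 47628831813556336200, 106563273280541795575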